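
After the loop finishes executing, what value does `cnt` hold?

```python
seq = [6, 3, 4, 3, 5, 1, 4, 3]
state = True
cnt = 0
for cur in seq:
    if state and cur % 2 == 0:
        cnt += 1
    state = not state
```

Let's trace through this code step by step.

Initialize: seq = [6, 3, 4, 3, 5, 1, 4, 3]
Initialize: state = True
Initialize: cnt = 0
Entering loop: for cur in seq:
After iteration 1: cur = 6, state = False, cnt = 1
After iteration 2: cur = 3, state = True, cnt = 1
After iteration 3: cur = 4, state = False, cnt = 2
After iteration 4: cur = 3, state = True, cnt = 2
After iteration 5: cur = 5, state = False, cnt = 2
After iteration 6: cur = 1, state = True, cnt = 2
After iteration 7: cur = 4, state = False, cnt = 3
After iteration 8: cur = 3, state = True, cnt = 3
Loop ends.

Final answer: 3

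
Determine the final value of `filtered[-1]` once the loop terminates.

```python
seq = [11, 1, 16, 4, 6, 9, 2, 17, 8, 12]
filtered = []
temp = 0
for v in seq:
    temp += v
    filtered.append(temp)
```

Let's trace through this code step by step.

Initialize: seq = [11, 1, 16, 4, 6, 9, 2, 17, 8, 12]
Initialize: filtered = []
Initialize: temp = 0
Entering loop: for v in seq:
After iteration 1: v = 11, filtered = [11], temp = 11
After iteration 2: v = 1, filtered = [11, 12], temp = 12
After iteration 3: v = 16, filtered = [11, 12, 28], temp = 28
After iteration 4: v = 4, filtered = [11, 12, 28, 32], temp = 32
After iteration 5: v = 6, filtered = [11, 12, 28, 32, 38], temp = 38
After iteration 6: v = 9, filtered = [11, 12, 28, 32, 38, 47], temp = 47
After iteration 7: v = 2, filtered = [11, 12, 28, 32, 38, 47, 49], temp = 49
After iteration 8: v = 17, filtered = [11, 12, 28, 32, 38, 47, 49, 66], temp = 66
After iteration 9: v = 8, filtered = [11, 12, 28, 32, 38, 47, 49, 66, 74], temp = 74
After iteration 10: v = 12, filtered = [11, 12, 28, 32, 38, 47, 49, 66, 74, 86], temp = 86
Loop ends.
filtered[-1] = 86

Final answer: 86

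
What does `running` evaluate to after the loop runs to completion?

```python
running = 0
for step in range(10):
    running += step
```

Let's trace through this code step by step.

Initialize: running = 0
Entering loop: for step in range(10):
After iteration 1: step = 0, running = 0
After iteration 2: step = 1, running = 1
After iteration 3: step = 2, running = 3
After iteration 4: step = 3, running = 6
After iteration 5: step = 4, running = 10
After iteration 6: step = 5, running = 15
After iteration 7: step = 6, running = 21
After iteration 8: step = 7, running = 28
After iteration 9: step = 8, running = 36
After iteration 10: step = 9, running = 45
Loop ends.

Final answer: 45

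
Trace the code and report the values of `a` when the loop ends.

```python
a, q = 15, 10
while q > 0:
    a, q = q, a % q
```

Let's trace through this code step by step.

Initialize: a = 15
Initialize: q = 10
Entering loop: while q > 0:
After iteration 1: a = 10, q = 5
After iteration 2: a = 5, q = 0
Loop ends.

Final answer: 5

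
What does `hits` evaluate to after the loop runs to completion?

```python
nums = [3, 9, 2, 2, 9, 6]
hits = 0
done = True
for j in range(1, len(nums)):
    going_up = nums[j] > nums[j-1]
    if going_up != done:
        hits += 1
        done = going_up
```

Let's trace through this code step by step.

Initialize: nums = [3, 9, 2, 2, 9, 6]
Initialize: hits = 0
Initialize: done = True
Entering loop: for j in range(1, len(nums)):
After iteration 1: j = 1, hits = 0, done = True, going_up = True
After iteration 2: j = 2, hits = 1, done = False, going_up = False
After iteration 3: j = 3, hits = 1, done = False, going_up = False
After iteration 4: j = 4, hits = 2, done = True, going_up = True
After iteration 5: j = 5, hits = 3, done = False, going_up = False
Loop ends.

Final answer: 3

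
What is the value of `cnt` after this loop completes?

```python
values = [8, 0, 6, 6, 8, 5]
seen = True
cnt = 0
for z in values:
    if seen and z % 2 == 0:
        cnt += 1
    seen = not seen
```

Let's trace through this code step by step.

Initialize: values = [8, 0, 6, 6, 8, 5]
Initialize: seen = True
Initialize: cnt = 0
Entering loop: for z in values:
After iteration 1: z = 8, seen = False, cnt = 1
After iteration 2: z = 0, seen = True, cnt = 1
After iteration 3: z = 6, seen = False, cnt = 2
After iteration 4: z = 6, seen = True, cnt = 2
After iteration 5: z = 8, seen = False, cnt = 3
After iteration 6: z = 5, seen = True, cnt = 3
Loop ends.

Final answer: 3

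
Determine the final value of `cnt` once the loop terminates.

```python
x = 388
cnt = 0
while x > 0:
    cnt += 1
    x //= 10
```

Let's trace through this code step by step.

Initialize: x = 388
Initialize: cnt = 0
Entering loop: while x > 0:
After iteration 1: x = 38, cnt = 1
After iteration 2: x = 3, cnt = 2
After iteration 3: x = 0, cnt = 3
Loop ends.

Final answer: 3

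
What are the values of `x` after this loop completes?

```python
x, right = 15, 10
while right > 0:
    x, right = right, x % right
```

Let's trace through this code step by step.

Initialize: x = 15
Initialize: right = 10
Entering loop: while right > 0:
After iteration 1: x = 10, right = 5
After iteration 2: x = 5, right = 0
Loop ends.

Final answer: 5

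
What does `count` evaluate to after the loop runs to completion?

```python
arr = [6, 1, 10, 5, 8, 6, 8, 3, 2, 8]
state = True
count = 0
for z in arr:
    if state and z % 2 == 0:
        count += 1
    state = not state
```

Let's trace through this code step by step.

Initialize: arr = [6, 1, 10, 5, 8, 6, 8, 3, 2, 8]
Initialize: state = True
Initialize: count = 0
Entering loop: for z in arr:
After iteration 1: z = 6, state = False, count = 1
After iteration 2: z = 1, state = True, count = 1
After iteration 3: z = 10, state = False, count = 2
After iteration 4: z = 5, state = True, count = 2
After iteration 5: z = 8, state = False, count = 3
After iteration 6: z = 6, state = True, count = 3
After iteration 7: z = 8, state = False, count = 4
After iteration 8: z = 3, state = True, count = 4
After iteration 9: z = 2, state = False, count = 5
After iteration 10: z = 8, state = True, count = 5
Loop ends.

Final answer: 5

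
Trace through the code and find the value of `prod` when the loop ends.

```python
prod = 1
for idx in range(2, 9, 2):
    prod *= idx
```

Let's trace through this code step by step.

Initialize: prod = 1
Entering loop: for idx in range(2, 9, 2):
After iteration 1: idx = 2, prod = 2
After iteration 2: idx = 4, prod = 8
After iteration 3: idx = 6, prod = 48
After iteration 4: idx = 8, prod = 384
Loop ends.

Final answer: 384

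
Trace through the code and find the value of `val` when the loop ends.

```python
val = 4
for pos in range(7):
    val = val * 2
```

Let's trace through this code step by step.

Initialize: val = 4
Entering loop: for pos in range(7):
After iteration 1: pos = 0, val = 8
After iteration 2: pos = 1, val = 16
After iteration 3: pos = 2, val = 32
After iteration 4: pos = 3, val = 64
After iteration 5: pos = 4, val = 128
After iteration 6: pos = 5, val = 256
After iteration 7: pos = 6, val = 512
Loop ends.

Final answer: 512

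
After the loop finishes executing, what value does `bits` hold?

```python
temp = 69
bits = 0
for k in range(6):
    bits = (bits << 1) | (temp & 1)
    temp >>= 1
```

Let's trace through this code step by step.

Initialize: temp = 69
Initialize: bits = 0
Entering loop: for k in range(6):
After iteration 1: k = 0, temp = 34, bits = 1
After iteration 2: k = 1, temp = 17, bits = 2
After iteration 3: k = 2, temp = 8, bits = 5
After iteration 4: k = 3, temp = 4, bits = 10
After iteration 5: k = 4, temp = 2, bits = 20
After iteration 6: k = 5, temp = 1, bits = 40
Loop ends.

Final answer: 40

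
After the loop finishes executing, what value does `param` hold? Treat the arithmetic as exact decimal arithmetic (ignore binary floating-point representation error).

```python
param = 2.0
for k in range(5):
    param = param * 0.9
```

Let's trace through this code step by step.

Initialize: param = 2.0
Entering loop: for k in range(5):
After iteration 1: k = 0, param = 1.8
After iteration 2: k = 1, param = 1.62
After iteration 3: k = 2, param = 1.458
After iteration 4: k = 3, param = 1.3122
After iteration 5: k = 4, param = 1.18098
Loop ends.

Final answer: 1.18098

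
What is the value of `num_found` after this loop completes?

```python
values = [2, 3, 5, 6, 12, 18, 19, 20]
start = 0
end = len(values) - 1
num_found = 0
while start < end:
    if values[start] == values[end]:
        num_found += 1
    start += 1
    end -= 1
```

Let's trace through this code step by step.

Initialize: values = [2, 3, 5, 6, 12, 18, 19, 20]
Initialize: start = 0
Initialize: end = 7
Initialize: num_found = 0
Entering loop: while start < end:
After iteration 1: start = 1, end = 6, num_found = 0
After iteration 2: start = 2, end = 5, num_found = 0
After iteration 3: start = 3, end = 4, num_found = 0
After iteration 4: start = 4, end = 3, num_found = 0
Loop ends.

Final answer: 0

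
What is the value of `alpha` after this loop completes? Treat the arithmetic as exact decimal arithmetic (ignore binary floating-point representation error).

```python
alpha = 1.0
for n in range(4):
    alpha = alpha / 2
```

Let's trace through this code step by step.

Initialize: alpha = 1.0
Entering loop: for n in range(4):
After iteration 1: n = 0, alpha = 0.5
After iteration 2: n = 1, alpha = 0.25
After iteration 3: n = 2, alpha = 0.125
After iteration 4: n = 3, alpha = 0.0625
Loop ends.

Final answer: 0.0625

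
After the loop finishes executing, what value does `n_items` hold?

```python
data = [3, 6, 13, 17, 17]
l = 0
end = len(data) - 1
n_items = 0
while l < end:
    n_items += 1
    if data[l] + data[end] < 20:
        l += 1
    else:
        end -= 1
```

Let's trace through this code step by step.

Initialize: data = [3, 6, 13, 17, 17]
Initialize: l = 0
Initialize: end = 4
Initialize: n_items = 0
Entering loop: while l < end:
After iteration 1: l = 0, end = 3, n_items = 1
After iteration 2: l = 0, end = 2, n_items = 2
After iteration 3: l = 1, end = 2, n_items = 3
After iteration 4: l = 2, end = 2, n_items = 4
Loop ends.

Final answer: 4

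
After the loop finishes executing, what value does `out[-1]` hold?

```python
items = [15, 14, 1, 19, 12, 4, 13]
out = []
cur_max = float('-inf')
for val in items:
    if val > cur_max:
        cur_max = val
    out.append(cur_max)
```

Let's trace through this code step by step.

Initialize: items = [15, 14, 1, 19, 12, 4, 13]
Initialize: out = []
Initialize: cur_max = -inf
Entering loop: for val in items:
After iteration 1: val = 15, out = [15], cur_max = 15
After iteration 2: val = 14, out = [15, 15], cur_max = 15
After iteration 3: val = 1, out = [15, 15, 15], cur_max = 15
After iteration 4: val = 19, out = [15, 15, 15, 19], cur_max = 19
After iteration 5: val = 12, out = [15, 15, 15, 19, 19], cur_max = 19
After iteration 6: val = 4, out = [15, 15, 15, 19, 19, 19], cur_max = 19
After iteration 7: val = 13, out = [15, 15, 15, 19, 19, 19, 19], cur_max = 19
Loop ends.
out[-1] = 19

Final answer: 19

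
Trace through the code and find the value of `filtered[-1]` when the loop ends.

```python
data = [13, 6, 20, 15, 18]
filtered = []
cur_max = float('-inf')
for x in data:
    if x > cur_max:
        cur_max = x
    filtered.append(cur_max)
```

Let's trace through this code step by step.

Initialize: data = [13, 6, 20, 15, 18]
Initialize: filtered = []
Initialize: cur_max = -inf
Entering loop: for x in data:
After iteration 1: x = 13, filtered = [13], cur_max = 13
After iteration 2: x = 6, filtered = [13, 13], cur_max = 13
After iteration 3: x = 20, filtered = [13, 13, 20], cur_max = 20
After iteration 4: x = 15, filtered = [13, 13, 20, 20], cur_max = 20
After iteration 5: x = 18, filtered = [13, 13, 20, 20, 20], cur_max = 20
Loop ends.
filtered[-1] = 20

Final answer: 20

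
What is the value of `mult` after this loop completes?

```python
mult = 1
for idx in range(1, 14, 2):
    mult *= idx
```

Let's trace through this code step by step.

Initialize: mult = 1
Entering loop: for idx in range(1, 14, 2):
After iteration 1: idx = 1, mult = 1
After iteration 2: idx = 3, mult = 3
After iteration 3: idx = 5, mult = 15
After iteration 4: idx = 7, mult = 105
After iteration 5: idx = 9, mult = 945
After iteration 6: idx = 11, mult = 10395
After iteration 7: idx = 13, mult = 135135
Loop ends.

Final answer: 135135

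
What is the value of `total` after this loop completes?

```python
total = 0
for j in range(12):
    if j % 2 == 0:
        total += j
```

Let's trace through this code step by step.

Initialize: total = 0
Entering loop: for j in range(12):
After iteration 1: j = 0, total = 0
After iteration 2: j = 1, total = 0
After iteration 3: j = 2, total = 2
After iteration 4: j = 3, total = 2
After iteration 5: j = 4, total = 6
After iteration 6: j = 5, total = 6
After iteration 7: j = 6, total = 12
After iteration 8: j = 7, total = 12
After iteration 9: j = 8, total = 20
After iteration 10: j = 9, total = 20
After iteration 11: j = 10, total = 30
After iteration 12: j = 11, total = 30
Loop ends.

Final answer: 30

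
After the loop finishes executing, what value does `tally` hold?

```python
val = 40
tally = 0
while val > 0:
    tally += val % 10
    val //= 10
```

Let's trace through this code step by step.

Initialize: val = 40
Initialize: tally = 0
Entering loop: while val > 0:
After iteration 1: val = 4, tally = 0
After iteration 2: val = 0, tally = 4
Loop ends.

Final answer: 4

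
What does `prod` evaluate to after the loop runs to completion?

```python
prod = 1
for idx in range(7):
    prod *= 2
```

Let's trace through this code step by step.

Initialize: prod = 1
Entering loop: for idx in range(7):
After iteration 1: idx = 0, prod = 2
After iteration 2: idx = 1, prod = 4
After iteration 3: idx = 2, prod = 8
After iteration 4: idx = 3, prod = 16
After iteration 5: idx = 4, prod = 32
After iteration 6: idx = 5, prod = 64
After iteration 7: idx = 6, prod = 128
Loop ends.

Final answer: 128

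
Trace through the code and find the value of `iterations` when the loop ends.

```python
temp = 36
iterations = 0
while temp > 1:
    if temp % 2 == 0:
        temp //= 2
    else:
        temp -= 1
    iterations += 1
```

Let's trace through this code step by step.

Initialize: temp = 36
Initialize: iterations = 0
Entering loop: while temp > 1:
After iteration 1: temp = 18, iterations = 1
After iteration 2: temp = 9, iterations = 2
After iteration 3: temp = 8, iterations = 3
After iteration 4: temp = 4, iterations = 4
After iteration 5: temp = 2, iterations = 5
After iteration 6: temp = 1, iterations = 6
Loop ends.

Final answer: 6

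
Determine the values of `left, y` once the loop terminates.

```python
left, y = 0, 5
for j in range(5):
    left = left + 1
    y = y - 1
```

Let's trace through this code step by step.

Initialize: left = 0
Initialize: y = 5
Entering loop: for j in range(5):
After iteration 1: j = 0, left = 1, y = 4
After iteration 2: j = 1, left = 2, y = 3
After iteration 3: j = 2, left = 3, y = 2
After iteration 4: j = 3, left = 4, y = 1
After iteration 5: j = 4, left = 5, y = 0
Loop ends.

Final answer: 5, 0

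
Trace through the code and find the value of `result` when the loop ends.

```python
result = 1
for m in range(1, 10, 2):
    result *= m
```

Let's trace through this code step by step.

Initialize: result = 1
Entering loop: for m in range(1, 10, 2):
After iteration 1: m = 1, result = 1
After iteration 2: m = 3, result = 3
After iteration 3: m = 5, result = 15
After iteration 4: m = 7, result = 105
After iteration 5: m = 9, result = 945
Loop ends.

Final answer: 945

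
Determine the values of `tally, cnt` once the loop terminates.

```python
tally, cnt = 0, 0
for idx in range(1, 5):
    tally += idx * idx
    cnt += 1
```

Let's trace through this code step by step.

Initialize: tally = 0
Initialize: cnt = 0
Entering loop: for idx in range(1, 5):
After iteration 1: idx = 1, tally = 1, cnt = 1
After iteration 2: idx = 2, tally = 5, cnt = 2
After iteration 3: idx = 3, tally = 14, cnt = 3
After iteration 4: idx = 4, tally = 30, cnt = 4
Loop ends.

Final answer: 30, 4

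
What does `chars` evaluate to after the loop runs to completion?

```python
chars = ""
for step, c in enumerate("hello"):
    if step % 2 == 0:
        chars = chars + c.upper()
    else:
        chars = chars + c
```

Let's trace through this code step by step.

Initialize: chars = ''
Entering loop: for step, c in enumerate("hello"):
After iteration 1: step = 0, c = 'h', chars = 'H'
After iteration 2: step = 1, c = 'e', chars = 'He'
After iteration 3: step = 2, c = 'l', chars = 'HeL'
After iteration 4: step = 3, c = 'l', chars = 'HeLl'
After iteration 5: step = 4, c = 'o', chars = 'HeLlO'
Loop ends.

Final answer: 'HeLlO'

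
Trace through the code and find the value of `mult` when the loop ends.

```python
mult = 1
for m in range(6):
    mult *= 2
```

Let's trace through this code step by step.

Initialize: mult = 1
Entering loop: for m in range(6):
After iteration 1: m = 0, mult = 2
After iteration 2: m = 1, mult = 4
After iteration 3: m = 2, mult = 8
After iteration 4: m = 3, mult = 16
After iteration 5: m = 4, mult = 32
After iteration 6: m = 5, mult = 64
Loop ends.

Final answer: 64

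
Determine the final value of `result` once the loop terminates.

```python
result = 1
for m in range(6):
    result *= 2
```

Let's trace through this code step by step.

Initialize: result = 1
Entering loop: for m in range(6):
After iteration 1: m = 0, result = 2
After iteration 2: m = 1, result = 4
After iteration 3: m = 2, result = 8
After iteration 4: m = 3, result = 16
After iteration 5: m = 4, result = 32
After iteration 6: m = 5, result = 64
Loop ends.

Final answer: 64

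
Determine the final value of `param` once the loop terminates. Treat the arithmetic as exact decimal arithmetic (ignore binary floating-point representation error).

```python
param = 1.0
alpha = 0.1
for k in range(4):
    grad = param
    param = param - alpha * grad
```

Let's trace through this code step by step.

Initialize: param = 1.0
Initialize: alpha = 0.1
Entering loop: for k in range(4):
After iteration 1: k = 0, param = 0.9, grad = 1.0
After iteration 2: k = 1, param = 0.81, grad = 0.9
After iteration 3: k = 2, param = 0.729, grad = 0.81
After iteration 4: k = 3, param = 0.6561, grad = 0.729
Loop ends.

Final answer: 0.6561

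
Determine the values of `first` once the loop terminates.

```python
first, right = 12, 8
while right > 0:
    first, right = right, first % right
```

Let's trace through this code step by step.

Initialize: first = 12
Initialize: right = 8
Entering loop: while right > 0:
After iteration 1: first = 8, right = 4
After iteration 2: first = 4, right = 0
Loop ends.

Final answer: 4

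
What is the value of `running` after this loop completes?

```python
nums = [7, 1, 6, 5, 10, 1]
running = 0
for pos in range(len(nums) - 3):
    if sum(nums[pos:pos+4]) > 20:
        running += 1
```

Let's trace through this code step by step.

Initialize: nums = [7, 1, 6, 5, 10, 1]
Initialize: running = 0
Entering loop: for pos in range(len(nums) - 3):
After iteration 1: pos = 0, running = 0
After iteration 2: pos = 1, running = 1
After iteration 3: pos = 2, running = 2
Loop ends.

Final answer: 2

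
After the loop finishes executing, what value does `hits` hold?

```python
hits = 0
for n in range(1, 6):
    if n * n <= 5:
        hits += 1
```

Let's trace through this code step by step.

Initialize: hits = 0
Entering loop: for n in range(1, 6):
After iteration 1: n = 1, hits = 1
After iteration 2: n = 2, hits = 2
After iteration 3: n = 3, hits = 2
After iteration 4: n = 4, hits = 2
After iteration 5: n = 5, hits = 2
Loop ends.

Final answer: 2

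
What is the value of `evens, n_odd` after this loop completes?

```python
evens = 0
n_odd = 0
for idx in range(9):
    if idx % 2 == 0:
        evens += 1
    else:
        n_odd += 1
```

Let's trace through this code step by step.

Initialize: evens = 0
Initialize: n_odd = 0
Entering loop: for idx in range(9):
After iteration 1: idx = 0, evens = 1, n_odd = 0
After iteration 2: idx = 1, evens = 1, n_odd = 1
After iteration 3: idx = 2, evens = 2, n_odd = 1
After iteration 4: idx = 3, evens = 2, n_odd = 2
After iteration 5: idx = 4, evens = 3, n_odd = 2
After iteration 6: idx = 5, evens = 3, n_odd = 3
After iteration 7: idx = 6, evens = 4, n_odd = 3
After iteration 8: idx = 7, evens = 4, n_odd = 4
After iteration 9: idx = 8, evens = 5, n_odd = 4
Loop ends.

Final answer: 5, 4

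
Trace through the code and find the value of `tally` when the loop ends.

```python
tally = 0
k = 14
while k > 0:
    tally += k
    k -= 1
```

Let's trace through this code step by step.

Initialize: tally = 0
Initialize: k = 14
Entering loop: while k > 0:
After iteration 1: tally = 14, k = 13
After iteration 2: tally = 27, k = 12
After iteration 3: tally = 39, k = 11
After iteration 4: tally = 50, k = 10
After iteration 5: tally = 60, k = 9
After iteration 6: tally = 69, k = 8
After iteration 7: tally = 77, k = 7
After iteration 8: tally = 84, k = 6
After iteration 9: tally = 90, k = 5
After iteration 10: tally = 95, k = 4
After iteration 11: tally = 99, k = 3
After iteration 12: tally = 102, k = 2
After iteration 13: tally = 104, k = 1
After iteration 14: tally = 105, k = 0
Loop ends.

Final answer: 105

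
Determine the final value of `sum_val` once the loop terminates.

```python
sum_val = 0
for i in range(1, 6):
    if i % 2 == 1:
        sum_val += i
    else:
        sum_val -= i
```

Let's trace through this code step by step.

Initialize: sum_val = 0
Entering loop: for i in range(1, 6):
After iteration 1: i = 1, sum_val = 1
After iteration 2: i = 2, sum_val = -1
After iteration 3: i = 3, sum_val = 2
After iteration 4: i = 4, sum_val = -2
After iteration 5: i = 5, sum_val = 3
Loop ends.

Final answer: 3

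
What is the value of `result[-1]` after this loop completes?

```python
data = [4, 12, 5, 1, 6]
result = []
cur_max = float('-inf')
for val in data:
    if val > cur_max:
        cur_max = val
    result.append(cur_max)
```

Let's trace through this code step by step.

Initialize: data = [4, 12, 5, 1, 6]
Initialize: result = []
Initialize: cur_max = -inf
Entering loop: for val in data:
After iteration 1: val = 4, result = [4], cur_max = 4
After iteration 2: val = 12, result = [4, 12], cur_max = 12
After iteration 3: val = 5, result = [4, 12, 12], cur_max = 12
After iteration 4: val = 1, result = [4, 12, 12, 12], cur_max = 12
After iteration 5: val = 6, result = [4, 12, 12, 12, 12], cur_max = 12
Loop ends.
result[-1] = 12

Final answer: 12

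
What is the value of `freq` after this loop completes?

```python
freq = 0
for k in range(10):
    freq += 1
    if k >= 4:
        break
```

Let's trace through this code step by step.

Initialize: freq = 0
Entering loop: for k in range(10):
After iteration 1: k = 0, freq = 1
After iteration 2: k = 1, freq = 2
After iteration 3: k = 2, freq = 3
After iteration 4: k = 3, freq = 4
After iteration 5: k = 4, freq = 5
Loop ends.

Final answer: 5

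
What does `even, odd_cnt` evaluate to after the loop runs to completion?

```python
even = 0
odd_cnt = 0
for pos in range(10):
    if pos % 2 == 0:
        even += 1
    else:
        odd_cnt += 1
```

Let's trace through this code step by step.

Initialize: even = 0
Initialize: odd_cnt = 0
Entering loop: for pos in range(10):
After iteration 1: pos = 0, even = 1, odd_cnt = 0
After iteration 2: pos = 1, even = 1, odd_cnt = 1
After iteration 3: pos = 2, even = 2, odd_cnt = 1
After iteration 4: pos = 3, even = 2, odd_cnt = 2
After iteration 5: pos = 4, even = 3, odd_cnt = 2
After iteration 6: pos = 5, even = 3, odd_cnt = 3
After iteration 7: pos = 6, even = 4, odd_cnt = 3
After iteration 8: pos = 7, even = 4, odd_cnt = 4
After iteration 9: pos = 8, even = 5, odd_cnt = 4
After iteration 10: pos = 9, even = 5, odd_cnt = 5
Loop ends.

Final answer: 5, 5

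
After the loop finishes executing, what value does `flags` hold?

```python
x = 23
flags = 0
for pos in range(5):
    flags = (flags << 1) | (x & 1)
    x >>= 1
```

Let's trace through this code step by step.

Initialize: x = 23
Initialize: flags = 0
Entering loop: for pos in range(5):
After iteration 1: pos = 0, x = 11, flags = 1
After iteration 2: pos = 1, x = 5, flags = 3
After iteration 3: pos = 2, x = 2, flags = 7
After iteration 4: pos = 3, x = 1, flags = 14
After iteration 5: pos = 4, x = 0, flags = 29
Loop ends.

Final answer: 29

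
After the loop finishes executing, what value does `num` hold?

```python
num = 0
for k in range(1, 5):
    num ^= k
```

Let's trace through this code step by step.

Initialize: num = 0
Entering loop: for k in range(1, 5):
After iteration 1: k = 1, num = 1
After iteration 2: k = 2, num = 3
After iteration 3: k = 3, num = 0
After iteration 4: k = 4, num = 4
Loop ends.

Final answer: 4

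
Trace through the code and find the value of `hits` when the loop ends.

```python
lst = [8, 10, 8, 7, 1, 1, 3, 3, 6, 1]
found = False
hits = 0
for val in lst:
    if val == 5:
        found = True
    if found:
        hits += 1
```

Let's trace through this code step by step.

Initialize: lst = [8, 10, 8, 7, 1, 1, 3, 3, 6, 1]
Initialize: found = False
Initialize: hits = 0
Entering loop: for val in lst:
After iteration 1: val = 8, hits = 0
After iteration 2: val = 10, hits = 0
After iteration 3: val = 8, hits = 0
After iteration 4: val = 7, hits = 0
After iteration 5: val = 1, hits = 0
After iteration 6: val = 1, hits = 0
After iteration 7: val = 3, hits = 0
After iteration 8: val = 3, hits = 0
After iteration 9: val = 6, hits = 0
After iteration 10: val = 1, hits = 0
Loop ends.

Final answer: 0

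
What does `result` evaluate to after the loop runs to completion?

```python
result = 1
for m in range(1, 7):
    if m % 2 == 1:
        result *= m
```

Let's trace through this code step by step.

Initialize: result = 1
Entering loop: for m in range(1, 7):
After iteration 1: m = 1, result = 1
After iteration 2: m = 2, result = 1
After iteration 3: m = 3, result = 3
After iteration 4: m = 4, result = 3
After iteration 5: m = 5, result = 15
After iteration 6: m = 6, result = 15
Loop ends.

Final answer: 15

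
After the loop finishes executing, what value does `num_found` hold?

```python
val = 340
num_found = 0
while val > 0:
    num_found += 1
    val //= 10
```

Let's trace through this code step by step.

Initialize: val = 340
Initialize: num_found = 0
Entering loop: while val > 0:
After iteration 1: val = 34, num_found = 1
After iteration 2: val = 3, num_found = 2
After iteration 3: val = 0, num_found = 3
Loop ends.

Final answer: 3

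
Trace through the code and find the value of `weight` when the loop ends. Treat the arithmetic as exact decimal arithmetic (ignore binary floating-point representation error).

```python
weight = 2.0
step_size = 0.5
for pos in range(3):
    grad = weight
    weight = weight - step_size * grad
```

Let's trace through this code step by step.

Initialize: weight = 2.0
Initialize: step_size = 0.5
Entering loop: for pos in range(3):
After iteration 1: pos = 0, weight = 1.0, grad = 2.0
After iteration 2: pos = 1, weight = 0.5, grad = 1.0
After iteration 3: pos = 2, weight = 0.25, grad = 0.5
Loop ends.

Final answer: 0.25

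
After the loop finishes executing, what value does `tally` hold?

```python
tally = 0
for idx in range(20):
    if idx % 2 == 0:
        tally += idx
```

Let's trace through this code step by step.

Initialize: tally = 0
Entering loop: for idx in range(20):
After iteration 1: idx = 0, tally = 0
After iteration 2: idx = 1, tally = 0
After iteration 3: idx = 2, tally = 2
After iteration 4: idx = 3, tally = 2
After iteration 5: idx = 4, tally = 6
After iteration 6: idx = 5, tally = 6
After iteration 7: idx = 6, tally = 12
After iteration 8: idx = 7, tally = 12
After iteration 9: idx = 8, tally = 20
After iteration 10: idx = 9, tally = 20
After iteration 11: idx = 10, tally = 30
After iteration 12: idx = 11, tally = 30
After iteration 13: idx = 12, tally = 42
After iteration 14: idx = 13, tally = 42
After iteration 15: idx = 14, tally = 56
After iteration 16: idx = 15, tally = 56
After iteration 17: idx = 16, tally = 72
After iteration 18: idx = 17, tally = 72
After iteration 19: idx = 18, tally = 90
After iteration 20: idx = 19, tally = 90
Loop ends.

Final answer: 90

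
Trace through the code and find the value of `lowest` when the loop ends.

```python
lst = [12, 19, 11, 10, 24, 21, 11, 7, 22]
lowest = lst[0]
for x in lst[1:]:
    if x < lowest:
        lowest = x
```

Let's trace through this code step by step.

Initialize: lst = [12, 19, 11, 10, 24, 21, 11, 7, 22]
Initialize: lowest = 12
Entering loop: for x in lst[1:]:
After iteration 1: x = 19, lowest = 12
After iteration 2: x = 11, lowest = 11
After iteration 3: x = 10, lowest = 10
After iteration 4: x = 24, lowest = 10
After iteration 5: x = 21, lowest = 10
After iteration 6: x = 11, lowest = 10
After iteration 7: x = 7, lowest = 7
After iteration 8: x = 22, lowest = 7
Loop ends.

Final answer: 7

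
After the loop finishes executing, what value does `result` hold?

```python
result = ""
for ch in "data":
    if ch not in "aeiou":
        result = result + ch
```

Let's trace through this code step by step.

Initialize: result = ''
Entering loop: for ch in "data":
After iteration 1: ch = 'd', result = 'd'
After iteration 2: ch = 'a', result = 'd'
After iteration 3: ch = 't', result = 'dt'
After iteration 4: ch = 'a', result = 'dt'
Loop ends.

Final answer: 'dt'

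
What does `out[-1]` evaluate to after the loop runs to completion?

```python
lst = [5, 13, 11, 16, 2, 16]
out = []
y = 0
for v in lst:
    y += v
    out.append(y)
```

Let's trace through this code step by step.

Initialize: lst = [5, 13, 11, 16, 2, 16]
Initialize: out = []
Initialize: y = 0
Entering loop: for v in lst:
After iteration 1: v = 5, out = [5], y = 5
After iteration 2: v = 13, out = [5, 18], y = 18
After iteration 3: v = 11, out = [5, 18, 29], y = 29
After iteration 4: v = 16, out = [5, 18, 29, 45], y = 45
After iteration 5: v = 2, out = [5, 18, 29, 45, 47], y = 47
After iteration 6: v = 16, out = [5, 18, 29, 45, 47, 63], y = 63
Loop ends.
out[-1] = 63

Final answer: 63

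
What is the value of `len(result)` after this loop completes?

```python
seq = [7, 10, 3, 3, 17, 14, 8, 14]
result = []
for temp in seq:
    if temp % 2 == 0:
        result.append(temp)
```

Let's trace through this code step by step.

Initialize: seq = [7, 10, 3, 3, 17, 14, 8, 14]
Initialize: result = []
Entering loop: for temp in seq:
After iteration 1: temp = 7, result = []
After iteration 2: temp = 10, result = [10]
After iteration 3: temp = 3, result = [10]
After iteration 4: temp = 3, result = [10]
After iteration 5: temp = 17, result = [10]
After iteration 6: temp = 14, result = [10, 14]
After iteration 7: temp = 8, result = [10, 14, 8]
After iteration 8: temp = 14, result = [10, 14, 8, 14]
Loop ends.
len(result) = 4

Final answer: 4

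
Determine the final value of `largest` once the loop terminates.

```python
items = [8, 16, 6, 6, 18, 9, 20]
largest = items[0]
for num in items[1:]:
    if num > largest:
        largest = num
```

Let's trace through this code step by step.

Initialize: items = [8, 16, 6, 6, 18, 9, 20]
Initialize: largest = 8
Entering loop: for num in items[1:]:
After iteration 1: num = 16, largest = 16
After iteration 2: num = 6, largest = 16
After iteration 3: num = 6, largest = 16
After iteration 4: num = 18, largest = 18
After iteration 5: num = 9, largest = 18
After iteration 6: num = 20, largest = 20
Loop ends.

Final answer: 20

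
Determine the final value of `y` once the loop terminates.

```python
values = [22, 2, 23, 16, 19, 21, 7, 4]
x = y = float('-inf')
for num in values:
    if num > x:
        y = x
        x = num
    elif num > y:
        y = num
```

Let's trace through this code step by step.

Initialize: values = [22, 2, 23, 16, 19, 21, 7, 4]
Initialize: x = -inf
Initialize: y = -inf
Entering loop: for num in values:
After iteration 1: num = 22, x = 22, y = -inf
After iteration 2: num = 2, x = 22, y = 2
After iteration 3: num = 23, x = 23, y = 22
After iteration 4: num = 16, x = 23, y = 22
After iteration 5: num = 19, x = 23, y = 22
After iteration 6: num = 21, x = 23, y = 22
After iteration 7: num = 7, x = 23, y = 22
After iteration 8: num = 4, x = 23, y = 22
Loop ends.

Final answer: 22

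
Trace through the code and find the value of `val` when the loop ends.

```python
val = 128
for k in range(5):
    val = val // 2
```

Let's trace through this code step by step.

Initialize: val = 128
Entering loop: for k in range(5):
After iteration 1: k = 0, val = 64
After iteration 2: k = 1, val = 32
After iteration 3: k = 2, val = 16
After iteration 4: k = 3, val = 8
After iteration 5: k = 4, val = 4
Loop ends.

Final answer: 4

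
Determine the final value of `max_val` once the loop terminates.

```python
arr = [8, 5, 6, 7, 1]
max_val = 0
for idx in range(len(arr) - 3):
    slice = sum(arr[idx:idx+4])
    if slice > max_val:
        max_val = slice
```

Let's trace through this code step by step.

Initialize: arr = [8, 5, 6, 7, 1]
Initialize: max_val = 0
Entering loop: for idx in range(len(arr) - 3):
After iteration 1: idx = 0, max_val = 26, slice = 26
After iteration 2: idx = 1, max_val = 26, slice = 19
Loop ends.

Final answer: 26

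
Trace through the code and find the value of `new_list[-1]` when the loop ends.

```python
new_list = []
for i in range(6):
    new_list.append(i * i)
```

Let's trace through this code step by step.

Initialize: new_list = []
Entering loop: for i in range(6):
After iteration 1: i = 0, new_list = [0]
After iteration 2: i = 1, new_list = [0, 1]
After iteration 3: i = 2, new_list = [0, 1, 4]
After iteration 4: i = 3, new_list = [0, 1, 4, 9]
After iteration 5: i = 4, new_list = [0, 1, 4, 9, 16]
After iteration 6: i = 5, new_list = [0, 1, 4, 9, 16, 25]
Loop ends.
new_list[-1] = 25

Final answer: 25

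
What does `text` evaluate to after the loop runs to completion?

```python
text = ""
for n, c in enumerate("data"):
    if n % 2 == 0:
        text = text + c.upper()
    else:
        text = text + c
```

Let's trace through this code step by step.

Initialize: text = ''
Entering loop: for n, c in enumerate("data"):
After iteration 1: n = 0, c = 'd', text = 'D'
After iteration 2: n = 1, c = 'a', text = 'Da'
After iteration 3: n = 2, c = 't', text = 'DaT'
After iteration 4: n = 3, c = 'a', text = 'DaTa'
Loop ends.

Final answer: 'DaTa'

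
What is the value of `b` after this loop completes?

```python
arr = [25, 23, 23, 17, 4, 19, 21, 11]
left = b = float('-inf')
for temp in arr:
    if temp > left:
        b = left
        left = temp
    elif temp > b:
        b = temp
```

Let's trace through this code step by step.

Initialize: arr = [25, 23, 23, 17, 4, 19, 21, 11]
Initialize: left = -inf
Initialize: b = -inf
Entering loop: for temp in arr:
After iteration 1: temp = 25, left = 25, b = -inf
After iteration 2: temp = 23, left = 25, b = 23
After iteration 3: temp = 23, left = 25, b = 23
After iteration 4: temp = 17, left = 25, b = 23
After iteration 5: temp = 4, left = 25, b = 23
After iteration 6: temp = 19, left = 25, b = 23
After iteration 7: temp = 21, left = 25, b = 23
After iteration 8: temp = 11, left = 25, b = 23
Loop ends.

Final answer: 23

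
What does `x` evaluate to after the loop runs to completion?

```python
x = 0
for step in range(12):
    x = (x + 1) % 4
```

Let's trace through this code step by step.

Initialize: x = 0
Entering loop: for step in range(12):
After iteration 1: step = 0, x = 1
After iteration 2: step = 1, x = 2
After iteration 3: step = 2, x = 3
After iteration 4: step = 3, x = 0
After iteration 5: step = 4, x = 1
After iteration 6: step = 5, x = 2
After iteration 7: step = 6, x = 3
After iteration 8: step = 7, x = 0
After iteration 9: step = 8, x = 1
After iteration 10: step = 9, x = 2
After iteration 11: step = 10, x = 3
After iteration 12: step = 11, x = 0
Loop ends.

Final answer: 0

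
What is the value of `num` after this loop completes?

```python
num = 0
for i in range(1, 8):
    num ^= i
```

Let's trace through this code step by step.

Initialize: num = 0
Entering loop: for i in range(1, 8):
After iteration 1: i = 1, num = 1
After iteration 2: i = 2, num = 3
After iteration 3: i = 3, num = 0
After iteration 4: i = 4, num = 4
After iteration 5: i = 5, num = 1
After iteration 6: i = 6, num = 7
After iteration 7: i = 7, num = 0
Loop ends.

Final answer: 0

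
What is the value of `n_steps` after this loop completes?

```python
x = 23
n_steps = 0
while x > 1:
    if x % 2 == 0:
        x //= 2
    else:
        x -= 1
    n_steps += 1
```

Let's trace through this code step by step.

Initialize: x = 23
Initialize: n_steps = 0
Entering loop: while x > 1:
After iteration 1: x = 22, n_steps = 1
After iteration 2: x = 11, n_steps = 2
After iteration 3: x = 10, n_steps = 3
After iteration 4: x = 5, n_steps = 4
After iteration 5: x = 4, n_steps = 5
After iteration 6: x = 2, n_steps = 6
After iteration 7: x = 1, n_steps = 7
Loop ends.

Final answer: 7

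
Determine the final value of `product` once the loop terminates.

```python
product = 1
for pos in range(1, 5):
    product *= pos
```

Let's trace through this code step by step.

Initialize: product = 1
Entering loop: for pos in range(1, 5):
After iteration 1: pos = 1, product = 1
After iteration 2: pos = 2, product = 2
After iteration 3: pos = 3, product = 6
After iteration 4: pos = 4, product = 24
Loop ends.

Final answer: 24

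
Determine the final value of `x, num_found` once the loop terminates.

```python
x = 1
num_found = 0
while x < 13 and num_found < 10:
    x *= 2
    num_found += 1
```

Let's trace through this code step by step.

Initialize: x = 1
Initialize: num_found = 0
Entering loop: while x < 13 and num_found < 10:
After iteration 1: x = 2, num_found = 1
After iteration 2: x = 4, num_found = 2
After iteration 3: x = 8, num_found = 3
After iteration 4: x = 16, num_found = 4
Loop ends.

Final answer: 16, 4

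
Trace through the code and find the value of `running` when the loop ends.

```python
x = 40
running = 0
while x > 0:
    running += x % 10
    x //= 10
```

Let's trace through this code step by step.

Initialize: x = 40
Initialize: running = 0
Entering loop: while x > 0:
After iteration 1: x = 4, running = 0
After iteration 2: x = 0, running = 4
Loop ends.

Final answer: 4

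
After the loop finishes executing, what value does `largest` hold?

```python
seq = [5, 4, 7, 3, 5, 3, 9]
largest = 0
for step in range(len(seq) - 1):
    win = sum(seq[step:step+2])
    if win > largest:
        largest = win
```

Let's trace through this code step by step.

Initialize: seq = [5, 4, 7, 3, 5, 3, 9]
Initialize: largest = 0
Entering loop: for step in range(len(seq) - 1):
After iteration 1: step = 0, largest = 9, win = 9
After iteration 2: step = 1, largest = 11, win = 11
After iteration 3: step = 2, largest = 11, win = 10
After iteration 4: step = 3, largest = 11, win = 8
After iteration 5: step = 4, largest = 11, win = 8
After iteration 6: step = 5, largest = 12, win = 12
Loop ends.

Final answer: 12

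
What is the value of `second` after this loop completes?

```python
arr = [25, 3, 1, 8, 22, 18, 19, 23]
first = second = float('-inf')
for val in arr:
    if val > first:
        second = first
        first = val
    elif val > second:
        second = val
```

Let's trace through this code step by step.

Initialize: arr = [25, 3, 1, 8, 22, 18, 19, 23]
Initialize: first = -inf
Initialize: second = -inf
Entering loop: for val in arr:
After iteration 1: val = 25, first = 25, second = -inf
After iteration 2: val = 3, first = 25, second = 3
After iteration 3: val = 1, first = 25, second = 3
After iteration 4: val = 8, first = 25, second = 8
After iteration 5: val = 22, first = 25, second = 22
After iteration 6: val = 18, first = 25, second = 22
After iteration 7: val = 19, first = 25, second = 22
After iteration 8: val = 23, first = 25, second = 23
Loop ends.

Final answer: 23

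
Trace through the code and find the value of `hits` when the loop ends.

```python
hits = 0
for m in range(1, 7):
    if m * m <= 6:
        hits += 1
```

Let's trace through this code step by step.

Initialize: hits = 0
Entering loop: for m in range(1, 7):
After iteration 1: m = 1, hits = 1
After iteration 2: m = 2, hits = 2
After iteration 3: m = 3, hits = 2
After iteration 4: m = 4, hits = 2
After iteration 5: m = 5, hits = 2
After iteration 6: m = 6, hits = 2
Loop ends.

Final answer: 2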